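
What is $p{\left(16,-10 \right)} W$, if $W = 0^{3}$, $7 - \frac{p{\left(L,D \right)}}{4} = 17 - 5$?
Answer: $0$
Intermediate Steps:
$p{\left(L,D \right)} = -20$ ($p{\left(L,D \right)} = 28 - 4 \left(17 - 5\right) = 28 - 48 = -20$)
$W = 0$
$p{\left(16,-10 \right)} W = \left(-20\right) 0 = 0$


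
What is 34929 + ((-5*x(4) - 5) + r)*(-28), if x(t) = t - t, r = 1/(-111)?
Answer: 3892687/111 ≈ 35069.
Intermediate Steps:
r = -1/111 ≈ -0.0090090
x(t) = 0
34929 + ((-5*x(4) - 5) + r)*(-28) = 34929 + ((-5*0 - 5) - 1/111)*(-28) = 34929 + ((0 - 5) - 1/111)*(-28) = 34929 + (-5 - 1/111)*(-28) = 34929 - 556/111*(-28) = 34929 + 15568/111 = 3892687/111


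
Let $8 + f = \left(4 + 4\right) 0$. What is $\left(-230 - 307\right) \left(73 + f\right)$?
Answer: $-34905$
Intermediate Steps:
$f = -8$ ($f = -8 + \left(4 + 4\right) 0 = -8 + 8 \cdot 0 = -8 + 0 = -8$)
$\left(-230 - 307\right) \left(73 + f\right) = \left(-230 - 307\right) \left(73 - 8\right) = \left(-537\right) 65 = -34905$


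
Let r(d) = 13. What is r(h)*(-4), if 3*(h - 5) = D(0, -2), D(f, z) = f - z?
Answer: -52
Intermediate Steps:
h = 17/3 (h = 5 + (0 - 1*(-2))/3 = 5 + (0 + 2)/3 = 5 + (1/3)*2 = 5 + 2/3 = 17/3 ≈ 5.6667)
r(h)*(-4) = 13*(-4) = -52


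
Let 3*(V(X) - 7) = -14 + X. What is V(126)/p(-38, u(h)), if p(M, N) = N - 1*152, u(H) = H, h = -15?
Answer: -133/501 ≈ -0.26547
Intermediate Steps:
V(X) = 7/3 + X/3 (V(X) = 7 + (-14 + X)/3 = 7 + (-14/3 + X/3) = 7/3 + X/3)
p(M, N) = -152 + N (p(M, N) = N - 152 = -152 + N)
V(126)/p(-38, u(h)) = (7/3 + (⅓)*126)/(-152 - 15) = (7/3 + 42)/(-167) = (133/3)*(-1/167) = -133/501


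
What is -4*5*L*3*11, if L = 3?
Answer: -1980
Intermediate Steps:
-4*5*L*3*11 = -4*5*3*3*11 = -60*3*11 = -4*45*11 = -180*11 = -1980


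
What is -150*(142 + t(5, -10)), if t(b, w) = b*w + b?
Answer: -14550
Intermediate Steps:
t(b, w) = b + b*w
-150*(142 + t(5, -10)) = -150*(142 + 5*(1 - 10)) = -150*(142 + 5*(-9)) = -150*(142 - 45) = -150*97 = -14550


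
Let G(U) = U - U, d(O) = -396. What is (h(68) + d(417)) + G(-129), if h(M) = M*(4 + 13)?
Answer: 760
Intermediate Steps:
G(U) = 0
h(M) = 17*M (h(M) = M*17 = 17*M)
(h(68) + d(417)) + G(-129) = (17*68 - 396) + 0 = (1156 - 396) + 0 = 760 + 0 = 760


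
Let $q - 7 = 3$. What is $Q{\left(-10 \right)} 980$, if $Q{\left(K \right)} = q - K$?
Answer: $19600$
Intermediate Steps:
$q = 10$ ($q = 7 + 3 = 10$)
$Q{\left(K \right)} = 10 - K$
$Q{\left(-10 \right)} 980 = \left(10 - -10\right) 980 = \left(10 + 10\right) 980 = 20 \cdot 980 = 19600$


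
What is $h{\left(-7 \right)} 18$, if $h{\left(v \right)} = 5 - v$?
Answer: $216$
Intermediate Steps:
$h{\left(-7 \right)} 18 = \left(5 - -7\right) 18 = \left(5 + 7\right) 18 = 12 \cdot 18 = 216$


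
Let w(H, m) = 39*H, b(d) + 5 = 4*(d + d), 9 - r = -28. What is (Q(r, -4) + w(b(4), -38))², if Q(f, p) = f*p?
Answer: 819025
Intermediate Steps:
r = 37 (r = 9 - 1*(-28) = 9 + 28 = 37)
b(d) = -5 + 8*d (b(d) = -5 + 4*(d + d) = -5 + 4*(2*d) = -5 + 8*d)
(Q(r, -4) + w(b(4), -38))² = (37*(-4) + 39*(-5 + 8*4))² = (-148 + 39*(-5 + 32))² = (-148 + 39*27)² = (-148 + 1053)² = 905² = 819025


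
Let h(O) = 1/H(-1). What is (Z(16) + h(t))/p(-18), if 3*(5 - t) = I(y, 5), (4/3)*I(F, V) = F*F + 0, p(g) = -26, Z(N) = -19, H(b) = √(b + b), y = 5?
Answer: 19/26 + I*√2/52 ≈ 0.73077 + 0.027196*I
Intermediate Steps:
H(b) = √2*√b (H(b) = √(2*b) = √2*√b)
I(F, V) = 3*F²/4 (I(F, V) = 3*(F*F + 0)/4 = 3*(F² + 0)/4 = 3*F²/4)
t = -5/4 (t = 5 - 5²/4 = 5 - 25/4 = -5/4 ≈ -1.2500)
h(O) = -I*√2/2 (h(O) = 1/(√2*√(-1)) = 1/(√2*I) = 1/(I*√2) = -I*√2/2)
(Z(16) + h(t))/p(-18) = (-19 - I*√2/2)/(-26) = (-19 - I*√2/2)*(-1/26) = 19/26 + I*√2/52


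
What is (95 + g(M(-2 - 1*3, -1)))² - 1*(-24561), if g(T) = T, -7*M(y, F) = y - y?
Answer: 33586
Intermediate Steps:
M(y, F) = 0 (M(y, F) = -(y - y)/7 = -⅐*0 = 0)
(95 + g(M(-2 - 1*3, -1)))² - 1*(-24561) = (95 + 0)² - 1*(-24561) = 95² + 24561 = 9025 + 24561 = 33586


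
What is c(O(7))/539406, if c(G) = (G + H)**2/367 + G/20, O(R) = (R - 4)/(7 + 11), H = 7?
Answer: 19591/71266320720 ≈ 2.7490e-7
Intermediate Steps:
O(R) = -2/9 + R/18 (O(R) = (-4 + R)/18 = (-4 + R)*(1/18) = -2/9 + R/18)
c(G) = G/20 + (7 + G)**2/367 (c(G) = (G + 7)**2/367 + G/20 = (7 + G)**2*(1/367) + G*(1/20) = (7 + G)**2/367 + G/20 = G/20 + (7 + G)**2/367)
c(O(7))/539406 = ((-2/9 + (1/18)*7)/20 + (7 + (-2/9 + (1/18)*7))**2/367)/539406 = ((-2/9 + 7/18)/20 + (7 + (-2/9 + 7/18))**2/367)*(1/539406) = ((1/20)*(1/6) + (7 + 1/6)**2/367)*(1/539406) = (1/120 + (43/6)**2/367)*(1/539406) = (1/120 + (1/367)*(1849/36))*(1/539406) = (1/120 + 1849/13212)*(1/539406) = (19591/132120)*(1/539406) = 19591/71266320720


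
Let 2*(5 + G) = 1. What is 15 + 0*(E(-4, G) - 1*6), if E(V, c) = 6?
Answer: 15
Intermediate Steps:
G = -9/2 (G = -5 + (½)*1 = -5 + ½ = -9/2 ≈ -4.5000)
15 + 0*(E(-4, G) - 1*6) = 15 + 0*(6 - 1*6) = 15 + 0*(6 - 6) = 15 + 0*0 = 15 + 0 = 15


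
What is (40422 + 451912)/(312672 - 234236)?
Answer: 246167/39218 ≈ 6.2769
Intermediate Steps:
(40422 + 451912)/(312672 - 234236) = 492334/78436 = 492334*(1/78436) = 246167/39218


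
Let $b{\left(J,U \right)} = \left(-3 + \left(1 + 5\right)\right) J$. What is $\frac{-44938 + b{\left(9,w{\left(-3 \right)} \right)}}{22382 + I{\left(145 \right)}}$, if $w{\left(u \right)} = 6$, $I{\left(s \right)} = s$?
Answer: $- \frac{44911}{22527} \approx -1.9937$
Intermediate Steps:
$b{\left(J,U \right)} = 3 J$ ($b{\left(J,U \right)} = \left(-3 + 6\right) J = 3 J$)
$\frac{-44938 + b{\left(9,w{\left(-3 \right)} \right)}}{22382 + I{\left(145 \right)}} = \frac{-44938 + 3 \cdot 9}{22382 + 145} = \frac{-44938 + 27}{22527} = \left(-44911\right) \frac{1}{22527} = - \frac{44911}{22527}$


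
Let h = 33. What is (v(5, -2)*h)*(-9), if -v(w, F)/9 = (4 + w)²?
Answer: 216513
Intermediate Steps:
v(w, F) = -9*(4 + w)²
(v(5, -2)*h)*(-9) = (-9*(4 + 5)²*33)*(-9) = (-9*9²*33)*(-9) = (-9*81*33)*(-9) = -729*33*(-9) = -24057*(-9) = 216513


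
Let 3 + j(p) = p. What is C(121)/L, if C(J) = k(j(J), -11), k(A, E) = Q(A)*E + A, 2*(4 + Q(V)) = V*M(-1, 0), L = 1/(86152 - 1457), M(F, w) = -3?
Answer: 178621755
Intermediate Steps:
L = 1/84695 ≈ 1.1807e-5
j(p) = -3 + p
Q(V) = -4 - 3*V/2 (Q(V) = -4 + (V*(-3))/2 = -4 + (-3*V)/2 = -4 - 3*V/2)
k(A, E) = A + E*(-4 - 3*A/2) (k(A, E) = (-4 - 3*A/2)*E + A = E*(-4 - 3*A/2) + A = A + E*(-4 - 3*A/2))
C(J) = -17/2 + 35*J/2 (C(J) = (-3 + J) - 4*(-11) - 3/2*(-3 + J)*(-11) = (-3 + J) + 44 + (-99/2 + 33*J/2) = -17/2 + 35*J/2)
C(121)/L = (-17/2 + (35/2)*121)/(1/84695) = (-17/2 + 4235/2)*84695 = 2109*84695 = 178621755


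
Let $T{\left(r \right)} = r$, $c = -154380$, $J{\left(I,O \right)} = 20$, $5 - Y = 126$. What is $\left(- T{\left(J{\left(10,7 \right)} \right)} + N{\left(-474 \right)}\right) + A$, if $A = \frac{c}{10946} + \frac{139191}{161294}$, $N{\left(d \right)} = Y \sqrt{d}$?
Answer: $- \frac{29343732757}{882762062} - 121 i \sqrt{474} \approx -33.241 - 2634.4 i$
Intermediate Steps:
$Y = -121$ ($Y = 5 - 126 = -121$)
$N{\left(d \right)} = - 121 \sqrt{d}$
$A = - \frac{11688491517}{882762062}$ ($A = - \frac{154380}{10946} + \frac{139191}{161294} = \left(-154380\right) \frac{1}{10946} + 139191 \cdot \frac{1}{161294} = - \frac{77190}{5473} + \frac{139191}{161294} = - \frac{11688491517}{882762062} \approx -13.241$)
$\left(- T{\left(J{\left(10,7 \right)} \right)} + N{\left(-474 \right)}\right) + A = \left(\left(-1\right) 20 - 121 \sqrt{-474}\right) - \frac{11688491517}{882762062} = \left(-20 - 121 i \sqrt{474}\right) - \frac{11688491517}{882762062} = - \frac{29343732757}{882762062} - 121 i \sqrt{474}$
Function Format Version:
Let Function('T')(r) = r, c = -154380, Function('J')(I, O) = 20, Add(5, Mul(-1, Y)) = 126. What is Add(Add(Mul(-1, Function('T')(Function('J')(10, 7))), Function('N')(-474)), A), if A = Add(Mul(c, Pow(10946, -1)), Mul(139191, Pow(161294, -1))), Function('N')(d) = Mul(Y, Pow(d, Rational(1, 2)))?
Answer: Add(Rational(-29343732757, 882762062), Mul(-121, I, Pow(474, Rational(1, 2)))) ≈ Add(-33.241, Mul(-2634.4, I))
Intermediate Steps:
Y = -121 (Y = Add(5, Mul(-1, 126)) = Add(5, -126) = -121)
Function('N')(d) = Mul(-121, Pow(d, Rational(1, 2)))
A = Rational(-11688491517, 882762062) (A = Add(Mul(-154380, Pow(10946, -1)), Mul(139191, Pow(161294, -1))) = Add(Mul(-154380, Rational(1, 10946)), Mul(139191, Rational(1, 161294))) = Add(Rational(-77190, 5473), Rational(139191, 161294)) = Rational(-11688491517, 882762062) ≈ -13.241)
Add(Add(Mul(-1, Function('T')(Function('J')(10, 7))), Function('N')(-474)), A) = Add(Add(Mul(-1, 20), Mul(-121, Pow(-474, Rational(1, 2)))), Rational(-11688491517, 882762062)) = Add(Add(-20, Mul(-121, Mul(I, Pow(474, Rational(1, 2))))), Rational(-11688491517, 882762062)) = Add(Add(-20, Mul(-121, I, Pow(474, Rational(1, 2)))), Rational(-11688491517, 882762062)) = Add(Rational(-29343732757, 882762062), Mul(-121, I, Pow(474, Rational(1, 2))))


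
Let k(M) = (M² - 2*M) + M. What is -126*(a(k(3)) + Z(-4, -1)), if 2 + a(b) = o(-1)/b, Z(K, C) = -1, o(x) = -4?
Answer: 462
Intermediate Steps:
k(M) = M² - M
a(b) = -2 - 4/b
-126*(a(k(3)) + Z(-4, -1)) = -126*((-2 - 4*1/(3*(-1 + 3))) - 1) = -126*((-2 - 4/(3*2)) - 1) = -126*((-2 - 4/6) - 1) = -126*((-2 - 4*⅙) - 1) = -126*((-2 - ⅔) - 1) = -126*(-8/3 - 1) = -126*(-11/3) = 462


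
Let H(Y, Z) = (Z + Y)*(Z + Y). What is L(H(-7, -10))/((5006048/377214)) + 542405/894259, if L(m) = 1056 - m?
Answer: 130722562765091/2238351739216 ≈ 58.401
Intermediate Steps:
H(Y, Z) = (Y + Z)² (H(Y, Z) = (Y + Z)*(Y + Z) = (Y + Z)²)
L(H(-7, -10))/((5006048/377214)) + 542405/894259 = (1056 - (-7 - 10)²)/((5006048/377214)) + 542405/894259 = (1056 - 1*(-17)²)/((5006048*(1/377214))) + 542405*(1/894259) = (1056 - 1*289)/(2503024/188607) + 542405/894259 = (1056 - 289)*(188607/2503024) + 542405/894259 = 767*(188607/2503024) + 542405/894259 = 144661569/2503024 + 542405/894259 = 130722562765091/2238351739216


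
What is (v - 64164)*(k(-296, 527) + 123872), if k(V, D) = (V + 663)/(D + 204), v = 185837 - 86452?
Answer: 3189289691579/731 ≈ 4.3629e+9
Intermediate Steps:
v = 99385
k(V, D) = (663 + V)/(204 + D)
(v - 64164)*(k(-296, 527) + 123872) = (99385 - 64164)*((663 - 296)/(204 + 527) + 123872) = 35221*(367/731 + 123872) = 35221*(90550799/731) = 3189289691579/731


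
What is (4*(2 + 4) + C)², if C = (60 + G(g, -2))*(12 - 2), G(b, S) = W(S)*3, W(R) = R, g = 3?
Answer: 318096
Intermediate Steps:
G(b, S) = 3*S (G(b, S) = S*3 = 3*S)
C = 540 (C = (60 + 3*(-2))*(12 - 2) = (60 - 6)*10 = 54*10 = 540)
(4*(2 + 4) + C)² = (4*(2 + 4) + 540)² = (4*6 + 540)² = (24 + 540)² = 564² = 318096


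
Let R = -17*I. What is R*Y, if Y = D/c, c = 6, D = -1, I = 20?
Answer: 170/3 ≈ 56.667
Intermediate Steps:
R = -340 (R = -17*20 = -340)
Y = -⅙ (Y = -1/6 = -1*⅙ = -⅙ ≈ -0.16667)
R*Y = -340*(-⅙) = 170/3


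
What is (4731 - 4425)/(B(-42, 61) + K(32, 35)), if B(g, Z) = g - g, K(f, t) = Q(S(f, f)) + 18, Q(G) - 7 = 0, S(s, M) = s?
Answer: 306/25 ≈ 12.240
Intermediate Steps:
Q(G) = 7 (Q(G) = 7 + 0 = 7)
K(f, t) = 25 (K(f, t) = 7 + 18 = 25)
B(g, Z) = 0
(4731 - 4425)/(B(-42, 61) + K(32, 35)) = (4731 - 4425)/(0 + 25) = 306/25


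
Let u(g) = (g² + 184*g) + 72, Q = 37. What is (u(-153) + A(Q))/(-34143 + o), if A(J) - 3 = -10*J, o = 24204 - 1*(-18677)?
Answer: -2519/4369 ≈ -0.57656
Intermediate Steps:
u(g) = 72 + g² + 184*g
o = 42881 (o = 24204 + 18677 = 42881)
A(J) = 3 - 10*J
(u(-153) + A(Q))/(-34143 + o) = ((72 + (-153)² + 184*(-153)) + (3 - 10*37))/(-34143 + 42881) = ((72 + 23409 - 28152) + (3 - 370))/8738 = (-4671 - 367)*(1/8738) = -5038*1/8738 = -2519/4369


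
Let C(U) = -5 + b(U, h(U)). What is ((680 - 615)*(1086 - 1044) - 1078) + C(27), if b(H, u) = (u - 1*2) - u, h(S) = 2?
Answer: 1645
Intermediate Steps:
b(H, u) = -2 (b(H, u) = (u - 2) - u = (-2 + u) - u = -2)
C(U) = -7 (C(U) = -5 - 2 = -7)
((680 - 615)*(1086 - 1044) - 1078) + C(27) = ((680 - 615)*(1086 - 1044) - 1078) - 7 = (65*42 - 1078) - 7 = (2730 - 1078) - 7 = 1652 - 7 = 1645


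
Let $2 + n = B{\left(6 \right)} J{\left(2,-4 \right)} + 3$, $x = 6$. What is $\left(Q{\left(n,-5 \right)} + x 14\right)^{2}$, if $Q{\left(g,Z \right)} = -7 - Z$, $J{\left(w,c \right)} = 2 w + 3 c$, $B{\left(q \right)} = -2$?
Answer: $6724$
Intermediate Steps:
$n = 17$ ($n = -2 - \left(-3 + 2 \left(2 \cdot 2 + 3 \left(-4\right)\right)\right) = -2 - \left(-3 + 2 \left(4 - 12\right)\right) = -2 + \left(\left(-2\right) \left(-8\right) + 3\right) = -2 + \left(16 + 3\right) = -2 + 19 = 17$)
$\left(Q{\left(n,-5 \right)} + x 14\right)^{2} = \left(\left(-7 - -5\right) + 6 \cdot 14\right)^{2} = \left(\left(-7 + 5\right) + 84\right)^{2} = \left(-2 + 84\right)^{2} = 82^{2} = 6724$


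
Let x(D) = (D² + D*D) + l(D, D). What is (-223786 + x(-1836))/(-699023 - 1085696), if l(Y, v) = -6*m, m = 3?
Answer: -6517988/1784719 ≈ -3.6521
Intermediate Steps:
l(Y, v) = -18 (l(Y, v) = -6*3 = -18)
x(D) = -18 + 2*D² (x(D) = (D² + D*D) - 18 = (D² + D²) - 18 = 2*D² - 18 = -18 + 2*D²)
(-223786 + x(-1836))/(-699023 - 1085696) = (-223786 + (-18 + 2*(-1836)²))/(-699023 - 1085696) = (-223786 + (-18 + 2*3370896))/(-1784719) = (-223786 + (-18 + 6741792))*(-1/1784719) = (-223786 + 6741774)*(-1/1784719) = 6517988*(-1/1784719) = -6517988/1784719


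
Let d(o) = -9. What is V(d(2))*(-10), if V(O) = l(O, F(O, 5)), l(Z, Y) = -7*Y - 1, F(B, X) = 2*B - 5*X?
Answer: -3000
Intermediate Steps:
F(B, X) = -5*X + 2*B
l(Z, Y) = -1 - 7*Y
V(O) = 174 - 14*O (V(O) = -1 - 7*(-5*5 + 2*O) = -1 - 7*(-25 + 2*O) = -1 + (175 - 14*O) = 174 - 14*O)
V(d(2))*(-10) = (174 - 14*(-9))*(-10) = (174 + 126)*(-10) = 300*(-10) = -3000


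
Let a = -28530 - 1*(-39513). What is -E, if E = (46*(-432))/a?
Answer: 6624/3661 ≈ 1.8093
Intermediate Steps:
a = 10983 (a = -28530 + 39513 = 10983)
E = -6624/3661 (E = (46*(-432))/10983 = -19872*1/10983 = -6624/3661 ≈ -1.8093)
-E = -1*(-6624/3661) = 6624/3661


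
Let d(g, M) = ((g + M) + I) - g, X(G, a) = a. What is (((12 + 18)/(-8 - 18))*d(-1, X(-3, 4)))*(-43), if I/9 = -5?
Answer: -26445/13 ≈ -2034.2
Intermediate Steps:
I = -45 (I = 9*(-5) = -45)
d(g, M) = -45 + M (d(g, M) = ((g + M) - 45) - g = ((M + g) - 45) - g = (-45 + M + g) - g = -45 + M)
(((12 + 18)/(-8 - 18))*d(-1, X(-3, 4)))*(-43) = (((12 + 18)/(-8 - 18))*(-45 + 4))*(-43) = ((30/(-26))*(-41))*(-43) = ((30*(-1/26))*(-41))*(-43) = -15/13*(-41)*(-43) = (615/13)*(-43) = -26445/13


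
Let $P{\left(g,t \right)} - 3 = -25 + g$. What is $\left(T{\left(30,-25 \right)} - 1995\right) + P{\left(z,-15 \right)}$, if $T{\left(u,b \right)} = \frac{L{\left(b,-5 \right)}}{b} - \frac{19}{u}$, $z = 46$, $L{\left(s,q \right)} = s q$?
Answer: $- \frac{59299}{30} \approx -1976.6$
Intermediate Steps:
$L{\left(s,q \right)} = q s$
$P{\left(g,t \right)} = -22 + g$ ($P{\left(g,t \right)} = 3 + \left(-25 + g\right) = -22 + g$)
$T{\left(u,b \right)} = -5 - \frac{19}{u}$ ($T{\left(u,b \right)} = \frac{\left(-5\right) b}{b} - \frac{19}{u} = -5 - \frac{19}{u}$)
$\left(T{\left(30,-25 \right)} - 1995\right) + P{\left(z,-15 \right)} = \left(\left(-5 - \frac{19}{30}\right) - 1995\right) + \left(-22 + 46\right) = \left(\left(-5 - \frac{19}{30}\right) - 1995\right) + 24 = \left(- \frac{169}{30} - 1995\right) + 24 = - \frac{60019}{30} + 24 = - \frac{59299}{30}$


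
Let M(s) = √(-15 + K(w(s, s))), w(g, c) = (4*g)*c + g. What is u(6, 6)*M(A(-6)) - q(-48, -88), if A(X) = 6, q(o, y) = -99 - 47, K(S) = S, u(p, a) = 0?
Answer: 146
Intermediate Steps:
w(g, c) = g + 4*c*g (w(g, c) = 4*c*g + g = g + 4*c*g)
q(o, y) = -146
M(s) = √(-15 + s*(1 + 4*s))
u(6, 6)*M(A(-6)) - q(-48, -88) = 0*√(-15 + 6*(1 + 4*6)) - 1*(-146) = 0*√(-15 + 6*(1 + 24)) + 146 = 0*√(-15 + 6*25) + 146 = 0*√(-15 + 150) + 146 = 0*√135 + 146 = 0*(3*√15) + 146 = 0 + 146 = 146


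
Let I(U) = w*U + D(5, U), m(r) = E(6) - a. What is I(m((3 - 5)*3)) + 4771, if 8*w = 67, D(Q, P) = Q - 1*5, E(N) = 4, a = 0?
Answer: 9609/2 ≈ 4804.5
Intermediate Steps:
D(Q, P) = -5 + Q (D(Q, P) = Q - 5 = -5 + Q)
w = 67/8 (w = (⅛)*67 = 67/8 ≈ 8.3750)
m(r) = 4 (m(r) = 4 - 1*0 = 4 + 0 = 4)
I(U) = 67*U/8 (I(U) = 67*U/8 + (-5 + 5) = 67*U/8 + 0 = 67*U/8)
I(m((3 - 5)*3)) + 4771 = (67/8)*4 + 4771 = 67/2 + 4771 = 9609/2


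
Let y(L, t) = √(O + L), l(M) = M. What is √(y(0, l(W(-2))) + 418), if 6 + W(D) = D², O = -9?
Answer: √(418 + 3*I) ≈ 20.445 + 0.07337*I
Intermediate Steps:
W(D) = -6 + D²
y(L, t) = √(-9 + L)
√(y(0, l(W(-2))) + 418) = √(√(-9 + 0) + 418) = √(√(-9) + 418) = √(3*I + 418) = √(418 + 3*I)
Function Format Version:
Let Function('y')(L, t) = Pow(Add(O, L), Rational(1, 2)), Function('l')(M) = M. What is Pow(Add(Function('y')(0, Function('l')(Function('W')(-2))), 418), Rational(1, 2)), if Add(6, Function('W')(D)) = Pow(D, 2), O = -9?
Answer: Pow(Add(418, Mul(3, I)), Rational(1, 2)) ≈ Add(20.445, Mul(0.07337, I))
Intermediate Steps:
Function('W')(D) = Add(-6, Pow(D, 2))
Function('y')(L, t) = Pow(Add(-9, L), Rational(1, 2))
Pow(Add(Function('y')(0, Function('l')(Function('W')(-2))), 418), Rational(1, 2)) = Pow(Add(Pow(Add(-9, 0), Rational(1, 2)), 418), Rational(1, 2)) = Pow(Add(Pow(-9, Rational(1, 2)), 418), Rational(1, 2)) = Pow(Add(Mul(3, I), 418), Rational(1, 2)) = Pow(Add(418, Mul(3, I)), Rational(1, 2))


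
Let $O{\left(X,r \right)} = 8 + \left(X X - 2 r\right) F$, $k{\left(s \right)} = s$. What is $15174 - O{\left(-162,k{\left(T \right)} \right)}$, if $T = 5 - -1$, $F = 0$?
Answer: $15166$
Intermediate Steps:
$T = 6$ ($T = 5 + 1 = 6$)
$O{\left(X,r \right)} = 8$ ($O{\left(X,r \right)} = 8 + \left(X X - 2 r\right) 0 = 8 + \left(X^{2} - 2 r\right) 0 = 8 + 0 = 8$)
$15174 - O{\left(-162,k{\left(T \right)} \right)} = 15174 - 8 = 15166$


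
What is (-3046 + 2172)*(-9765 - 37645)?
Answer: 41436340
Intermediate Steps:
(-3046 + 2172)*(-9765 - 37645) = -874*(-47410) = 41436340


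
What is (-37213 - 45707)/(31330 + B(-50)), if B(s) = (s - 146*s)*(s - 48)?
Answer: 2764/22639 ≈ 0.12209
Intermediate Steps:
B(s) = -145*s*(-48 + s) (B(s) = (-145*s)*(-48 + s) = -145*s*(-48 + s))
(-37213 - 45707)/(31330 + B(-50)) = (-37213 - 45707)/(31330 + 145*(-50)*(48 - 1*(-50))) = -82920/(31330 + 145*(-50)*(48 + 50)) = -82920/(31330 + 145*(-50)*98) = -82920/(31330 - 710500) = -82920/(-679170) = -82920*(-1/679170) = 2764/22639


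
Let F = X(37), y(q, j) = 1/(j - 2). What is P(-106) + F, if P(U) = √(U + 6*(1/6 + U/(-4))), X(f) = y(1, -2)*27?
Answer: -27/4 + 3*√6 ≈ 0.59847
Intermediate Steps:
y(q, j) = 1/(-2 + j)
X(f) = -27/4 (X(f) = 27/(-2 - 2) = 27/(-4) = -¼*27 = -27/4)
P(U) = √(1 - U/2) (P(U) = √(U + 6*(1*(⅙) + U*(-¼))) = √(U + 6*(⅙ - U/4)) = √(U + (1 - 3*U/2)) = √(1 - U/2))
F = -27/4 ≈ -6.7500
P(-106) + F = √(4 - 2*(-106))/2 - 27/4 = √(4 + 212)/2 - 27/4 = √216/2 - 27/4 = (6*√6)/2 - 27/4 = 3*√6 - 27/4 = -27/4 + 3*√6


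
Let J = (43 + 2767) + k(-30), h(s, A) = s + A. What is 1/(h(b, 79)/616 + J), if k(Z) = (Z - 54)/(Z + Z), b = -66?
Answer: 3080/8659177 ≈ 0.00035569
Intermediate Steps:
k(Z) = (-54 + Z)/(2*Z) (k(Z) = (-54 + Z)/((2*Z)) = (-54 + Z)*(1/(2*Z)) = (-54 + Z)/(2*Z))
h(s, A) = A + s
J = 14057/5 (J = (43 + 2767) + (½)*(-54 - 30)/(-30) = 2810 + (½)*(-1/30)*(-84) = 2810 + 7/5 = 14057/5 ≈ 2811.4)
1/(h(b, 79)/616 + J) = 1/((79 - 66)/616 + 14057/5) = 1/(13*(1/616) + 14057/5) = 1/(13/616 + 14057/5) = 1/(8659177/3080) = 3080/8659177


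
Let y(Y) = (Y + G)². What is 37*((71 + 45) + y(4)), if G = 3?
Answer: 6105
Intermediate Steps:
y(Y) = (3 + Y)² (y(Y) = (Y + 3)² = (3 + Y)²)
37*((71 + 45) + y(4)) = 37*((71 + 45) + (3 + 4)²) = 37*(116 + 7²) = 37*(116 + 49) = 37*165 = 6105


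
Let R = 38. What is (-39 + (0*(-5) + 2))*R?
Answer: -1406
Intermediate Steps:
(-39 + (0*(-5) + 2))*R = (-39 + (0*(-5) + 2))*38 = (-39 + (0 + 2))*38 = (-39 + 2)*38 = -37*38 = -1406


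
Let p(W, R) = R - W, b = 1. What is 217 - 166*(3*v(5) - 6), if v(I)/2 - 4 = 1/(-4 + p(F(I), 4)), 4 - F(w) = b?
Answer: -2439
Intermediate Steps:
F(w) = 3 (F(w) = 4 - 1*1 = 4 - 1 = 3)
v(I) = 22/3 (v(I) = 8 + 2/(-4 + (4 - 1*3)) = 8 + 2/(-4 + (4 - 3)) = 8 + 2/(-4 + 1) = 8 + 2/(-3) = 8 + 2*(-1/3) = 8 - 2/3 = 22/3)
217 - 166*(3*v(5) - 6) = 217 - 166*(3*(22/3) - 6) = 217 - 166*(22 - 6) = 217 - 166*16 = 217 - 2656 = -2439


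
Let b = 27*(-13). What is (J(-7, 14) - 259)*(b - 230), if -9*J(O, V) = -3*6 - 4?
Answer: 1341529/9 ≈ 1.4906e+5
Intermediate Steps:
J(O, V) = 22/9 (J(O, V) = -(-3*6 - 4)/9 = -(-18 - 4)/9 = -⅑*(-22) = 22/9)
b = -351
(J(-7, 14) - 259)*(b - 230) = (22/9 - 259)*(-351 - 230) = -2309/9*(-581) = 1341529/9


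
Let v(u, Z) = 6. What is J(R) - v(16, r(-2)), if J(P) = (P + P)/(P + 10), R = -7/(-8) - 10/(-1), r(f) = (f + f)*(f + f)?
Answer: -828/167 ≈ -4.9581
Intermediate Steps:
r(f) = 4*f**2 (r(f) = (2*f)*(2*f) = 4*f**2)
R = 87/8 (R = -7*(-1/8) - 10*(-1) = 7/8 + 10 = 87/8 ≈ 10.875)
J(P) = 2*P/(10 + P) (J(P) = (2*P)/(10 + P) = 2*P/(10 + P))
J(R) - v(16, r(-2)) = 2*(87/8)/(10 + 87/8) - 1*6 = 2*(87/8)/(167/8) - 6 = 2*(87/8)*(8/167) - 6 = 174/167 - 6 = -828/167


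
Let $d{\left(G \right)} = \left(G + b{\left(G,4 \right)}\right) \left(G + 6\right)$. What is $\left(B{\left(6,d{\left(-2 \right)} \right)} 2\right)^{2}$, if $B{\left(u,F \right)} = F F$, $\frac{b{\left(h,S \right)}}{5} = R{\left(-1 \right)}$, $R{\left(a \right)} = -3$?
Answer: $85525504$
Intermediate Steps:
$b{\left(h,S \right)} = -15$ ($b{\left(h,S \right)} = 5 \left(-3\right) = -15$)
$d{\left(G \right)} = \left(-15 + G\right) \left(6 + G\right)$ ($d{\left(G \right)} = \left(G - 15\right) \left(G + 6\right) = \left(-15 + G\right) \left(6 + G\right)$)
$B{\left(u,F \right)} = F^{2}$
$\left(B{\left(6,d{\left(-2 \right)} \right)} 2\right)^{2} = \left(\left(-90 + \left(-2\right)^{2} - -18\right)^{2} \cdot 2\right)^{2} = \left(\left(-90 + 4 + 18\right)^{2} \cdot 2\right)^{2} = \left(\left(-68\right)^{2} \cdot 2\right)^{2} = \left(4624 \cdot 2\right)^{2} = 9248^{2} = 85525504$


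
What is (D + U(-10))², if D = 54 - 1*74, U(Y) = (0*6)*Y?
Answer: 400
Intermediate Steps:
U(Y) = 0 (U(Y) = 0*Y = 0)
D = -20 (D = 54 - 74 = -20)
(D + U(-10))² = (-20 + 0)² = (-20)² = 400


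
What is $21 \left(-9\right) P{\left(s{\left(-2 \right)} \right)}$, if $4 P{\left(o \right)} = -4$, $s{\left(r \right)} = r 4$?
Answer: $189$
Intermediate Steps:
$s{\left(r \right)} = 4 r$
$P{\left(o \right)} = -1$ ($P{\left(o \right)} = \frac{1}{4} \left(-4\right) = -1$)
$21 \left(-9\right) P{\left(s{\left(-2 \right)} \right)} = 21 \left(-9\right) \left(-1\right) = \left(-189\right) \left(-1\right) = 189$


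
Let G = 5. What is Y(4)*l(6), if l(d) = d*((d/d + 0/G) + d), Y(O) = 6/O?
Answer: 63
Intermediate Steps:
l(d) = d*(1 + d) (l(d) = d*((d/d + 0/5) + d) = d*((1 + 0*(⅕)) + d) = d*((1 + 0) + d) = d*(1 + d))
Y(4)*l(6) = (6/4)*(6*(1 + 6)) = (6*(¼))*(6*7) = (3/2)*42 = 63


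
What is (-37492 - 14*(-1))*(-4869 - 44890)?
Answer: 1864867802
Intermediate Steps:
(-37492 - 14*(-1))*(-4869 - 44890) = (-37492 + 14)*(-49759) = -37478*(-49759) = 1864867802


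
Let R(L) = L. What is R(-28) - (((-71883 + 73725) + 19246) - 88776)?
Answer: 67660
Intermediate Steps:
R(-28) - (((-71883 + 73725) + 19246) - 88776) = -28 - (((-71883 + 73725) + 19246) - 88776) = -28 - ((1842 + 19246) - 88776) = -28 - (21088 - 88776) = -28 - 1*(-67688) = -28 + 67688 = 67660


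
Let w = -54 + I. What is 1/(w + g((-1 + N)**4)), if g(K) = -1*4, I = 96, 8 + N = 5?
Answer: 1/38 ≈ 0.026316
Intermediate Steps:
N = -3 (N = -8 + 5 = -3)
g(K) = -4
w = 42 (w = -54 + 96 = 42)
1/(w + g((-1 + N)**4)) = 1/(42 - 4) = 1/38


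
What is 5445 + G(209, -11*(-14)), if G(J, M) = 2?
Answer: 5447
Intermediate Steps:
5445 + G(209, -11*(-14)) = 5445 + 2 = 5447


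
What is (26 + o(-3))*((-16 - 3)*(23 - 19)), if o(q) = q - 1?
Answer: -1672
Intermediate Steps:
o(q) = -1 + q
(26 + o(-3))*((-16 - 3)*(23 - 19)) = (26 + (-1 - 3))*((-16 - 3)*(23 - 19)) = (26 - 4)*(-19*4) = 22*(-76) = -1672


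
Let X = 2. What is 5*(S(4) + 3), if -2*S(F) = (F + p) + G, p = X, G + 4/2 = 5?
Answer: -15/2 ≈ -7.5000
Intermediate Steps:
G = 3 (G = -2 + 5 = 3)
p = 2
S(F) = -5/2 - F/2 (S(F) = -((F + 2) + 3)/2 = -((2 + F) + 3)/2 = -(5 + F)/2 = -5/2 - F/2)
5*(S(4) + 3) = 5*((-5/2 - ½*4) + 3) = 5*((-5/2 - 2) + 3) = 5*(-9/2 + 3) = 5*(-3/2) = -15/2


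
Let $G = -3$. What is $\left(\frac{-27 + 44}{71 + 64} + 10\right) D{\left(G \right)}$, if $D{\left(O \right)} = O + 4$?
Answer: $\frac{1367}{135} \approx 10.126$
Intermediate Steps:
$D{\left(O \right)} = 4 + O$
$\left(\frac{-27 + 44}{71 + 64} + 10\right) D{\left(G \right)} = \left(\frac{-27 + 44}{71 + 64} + 10\right) \left(4 - 3\right) = \left(\frac{17}{135} + 10\right) 1 = \frac{1367}{135} \cdot 1 = \frac{1367}{135}$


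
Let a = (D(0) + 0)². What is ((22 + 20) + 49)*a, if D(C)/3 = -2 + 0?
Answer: 3276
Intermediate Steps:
D(C) = -6 (D(C) = 3*(-2 + 0) = 3*(-2) = -6)
a = 36 (a = (-6 + 0)² = (-6)² = 36)
((22 + 20) + 49)*a = ((22 + 20) + 49)*36 = (42 + 49)*36 = 91*36 = 3276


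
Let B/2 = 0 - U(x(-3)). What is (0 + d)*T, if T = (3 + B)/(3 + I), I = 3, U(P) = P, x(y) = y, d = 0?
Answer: 0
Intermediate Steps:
B = 6 (B = 2*(0 - 1*(-3)) = 2*(0 + 3) = 2*3 = 6)
T = 3/2 (T = (3 + 6)/(3 + 3) = 9/6 = 9*(1/6) = 3/2 ≈ 1.5000)
(0 + d)*T = (0 + 0)*(3/2) = 0*(3/2) = 0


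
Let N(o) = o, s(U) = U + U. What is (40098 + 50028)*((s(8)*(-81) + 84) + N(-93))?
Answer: -117614430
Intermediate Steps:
s(U) = 2*U
(40098 + 50028)*((s(8)*(-81) + 84) + N(-93)) = (40098 + 50028)*(((2*8)*(-81) + 84) - 93) = 90126*((16*(-81) + 84) - 93) = 90126*((-1296 + 84) - 93) = 90126*(-1212 - 93) = 90126*(-1305) = -117614430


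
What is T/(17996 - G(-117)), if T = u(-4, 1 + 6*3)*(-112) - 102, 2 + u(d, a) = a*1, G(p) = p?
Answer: -34/307 ≈ -0.11075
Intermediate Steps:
u(d, a) = -2 + a (u(d, a) = -2 + a*1 = -2 + a)
T = -2006 (T = (-2 + (1 + 6*3))*(-112) - 102 = (-2 + (1 + 18))*(-112) - 102 = (-2 + 19)*(-112) - 102 = 17*(-112) - 102 = -1904 - 102 = -2006)
T/(17996 - G(-117)) = -2006/(17996 - 1*(-117)) = -2006/(17996 + 117) = -2006/18113 = -2006*1/18113 = -34/307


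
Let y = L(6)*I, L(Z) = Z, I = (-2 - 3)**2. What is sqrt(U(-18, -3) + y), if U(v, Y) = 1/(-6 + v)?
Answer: sqrt(21594)/12 ≈ 12.246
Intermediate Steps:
I = 25 (I = (-5)**2 = 25)
y = 150 (y = 6*25 = 150)
sqrt(U(-18, -3) + y) = sqrt(1/(-6 - 18) + 150) = sqrt(1/(-24) + 150) = sqrt(-1/24 + 150) = sqrt(3599/24) = sqrt(21594)/12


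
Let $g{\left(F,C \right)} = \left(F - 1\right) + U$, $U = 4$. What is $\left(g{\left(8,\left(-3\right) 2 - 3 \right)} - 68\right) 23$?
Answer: $-1311$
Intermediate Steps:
$g{\left(F,C \right)} = 3 + F$ ($g{\left(F,C \right)} = \left(F - 1\right) + 4 = \left(-1 + F\right) + 4 = 3 + F$)
$\left(g{\left(8,\left(-3\right) 2 - 3 \right)} - 68\right) 23 = \left(\left(3 + 8\right) - 68\right) 23 = \left(11 - 68\right) 23 = \left(-57\right) 23 = -1311$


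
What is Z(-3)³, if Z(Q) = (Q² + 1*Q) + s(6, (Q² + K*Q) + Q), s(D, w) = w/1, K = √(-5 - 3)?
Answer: -864 - 2160*I*√2 ≈ -864.0 - 3054.7*I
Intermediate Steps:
K = 2*I*√2 (K = √(-8) = 2*I*√2 ≈ 2.8284*I)
s(D, w) = w (s(D, w) = w*1 = w)
Z(Q) = 2*Q + 2*Q² + 2*I*Q*√2 (Z(Q) = (Q² + 1*Q) + ((Q² + (2*I*√2)*Q) + Q) = (Q² + Q) + ((Q² + 2*I*Q*√2) + Q) = (Q + Q²) + (Q + Q² + 2*I*Q*√2) = 2*Q + 2*Q² + 2*I*Q*√2)
Z(-3)³ = (2*(-3)*(1 - 3 + I*√2))³ = (2*(-3)*(-2 + I*√2))³ = (12 - 6*I*√2)³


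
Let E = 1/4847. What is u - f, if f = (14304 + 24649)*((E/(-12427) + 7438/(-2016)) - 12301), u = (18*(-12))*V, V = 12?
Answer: 29101077595624113979/60715538352 ≈ 4.7930e+8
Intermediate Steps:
E = 1/4847 ≈ 0.00020631
u = -2592 (u = (18*(-12))*12 = -216*12 = -2592)
f = -29101234970299522363/60715538352 (f = (14304 + 24649)*(((1/4847)/(-12427) + 7438/(-2016)) - 12301) = 38953*(((1/4847)*(-1/12427) + 7438*(-1/2016)) - 12301) = 38953*((-1/60233669 - 3719/1008) - 12301) = 38953*(-224009016019/60715538352 - 12301) = 38953*(-747085846283971/60715538352) = -29101234970299522363/60715538352 ≈ -4.7930e+8)
u - f = -2592 - 1*(-29101234970299522363/60715538352) = -2592 + 29101234970299522363/60715538352 = 29101077595624113979/60715538352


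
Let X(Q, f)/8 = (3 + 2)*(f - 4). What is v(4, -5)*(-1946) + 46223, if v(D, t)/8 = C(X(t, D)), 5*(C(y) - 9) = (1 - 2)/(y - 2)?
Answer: -477229/5 ≈ -95446.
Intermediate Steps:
X(Q, f) = -160 + 40*f (X(Q, f) = 8*((3 + 2)*(f - 4)) = 8*(5*(-4 + f)) = 8*(-20 + 5*f) = -160 + 40*f)
C(y) = 9 - 1/(5*(-2 + y)) (C(y) = 9 + ((1 - 2)/(y - 2))/5 = 9 + (-1/(-2 + y))/5 = 9 - 1/(5*(-2 + y)))
v(D, t) = 8*(-7291 + 1800*D)/(5*(-162 + 40*D)) (v(D, t) = 8*((-91 + 45*(-160 + 40*D))/(5*(-2 + (-160 + 40*D)))) = 8*((-91 + (-7200 + 1800*D))/(5*(-162 + 40*D))) = 8*((-7291 + 1800*D)/(5*(-162 + 40*D))) = 8*(-7291 + 1800*D)/(5*(-162 + 40*D)))
v(4, -5)*(-1946) + 46223 = (4*(-7291 + 1800*4)/(5*(-81 + 20*4)))*(-1946) + 46223 = (4*(-7291 + 7200)/(5*(-81 + 80)))*(-1946) + 46223 = ((⅘)*(-91)/(-1))*(-1946) + 46223 = ((⅘)*(-1)*(-91))*(-1946) + 46223 = (364/5)*(-1946) + 46223 = -708344/5 + 46223 = -477229/5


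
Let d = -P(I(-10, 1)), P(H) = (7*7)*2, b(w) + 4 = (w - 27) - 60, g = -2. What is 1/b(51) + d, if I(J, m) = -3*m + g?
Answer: -3921/40 ≈ -98.025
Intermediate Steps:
b(w) = -91 + w (b(w) = -4 + ((w - 27) - 60) = -4 + ((-27 + w) - 60) = -4 + (-87 + w) = -91 + w)
I(J, m) = -2 - 3*m (I(J, m) = -3*m - 2 = -2 - 3*m)
P(H) = 98 (P(H) = 49*2 = 98)
d = -98 (d = -1*98 = -98)
1/b(51) + d = 1/(-91 + 51) - 98 = 1/(-40) - 98 = -1/40 - 98 = -3921/40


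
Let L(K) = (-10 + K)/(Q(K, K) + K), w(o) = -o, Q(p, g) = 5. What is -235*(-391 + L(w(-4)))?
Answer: 276125/3 ≈ 92042.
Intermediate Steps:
L(K) = (-10 + K)/(5 + K)
-235*(-391 + L(w(-4))) = -235*(-391 + (-10 - 1*(-4))/(5 - 1*(-4))) = -235*(-391 + (-10 + 4)/(5 + 4)) = -235*(-391 - 6/9) = -235*(-391 + (⅑)*(-6)) = -235*(-391 - ⅔) = -235*(-1175/3) = 276125/3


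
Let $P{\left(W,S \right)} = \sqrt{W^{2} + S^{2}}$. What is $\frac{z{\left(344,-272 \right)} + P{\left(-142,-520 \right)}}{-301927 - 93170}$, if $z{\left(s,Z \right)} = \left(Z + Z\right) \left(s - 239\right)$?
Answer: $\frac{1120}{7747} - \frac{2 \sqrt{72641}}{395097} \approx 0.14321$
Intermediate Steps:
$z{\left(s,Z \right)} = 2 Z \left(-239 + s\right)$
$P{\left(W,S \right)} = \sqrt{S^{2} + W^{2}}$
$\frac{z{\left(344,-272 \right)} + P{\left(-142,-520 \right)}}{-301927 - 93170} = \frac{2 \left(-272\right) \left(-239 + 344\right) + \sqrt{\left(-520\right)^{2} + \left(-142\right)^{2}}}{-301927 - 93170} = \frac{2 \left(-272\right) 105 + \sqrt{270400 + 20164}}{-395097} = \left(-57120 + \sqrt{290564}\right) \left(- \frac{1}{395097}\right) = \left(-57120 + 2 \sqrt{72641}\right) \left(- \frac{1}{395097}\right) = \frac{1120}{7747} - \frac{2 \sqrt{72641}}{395097}$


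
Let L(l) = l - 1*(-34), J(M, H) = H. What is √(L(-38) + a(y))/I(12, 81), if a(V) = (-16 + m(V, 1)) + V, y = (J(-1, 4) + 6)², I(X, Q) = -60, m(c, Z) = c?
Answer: -√5/10 ≈ -0.22361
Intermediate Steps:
L(l) = 34 + l (L(l) = l + 34 = 34 + l)
y = 100 (y = (4 + 6)² = 10² = 100)
a(V) = -16 + 2*V (a(V) = (-16 + V) + V = -16 + 2*V)
√(L(-38) + a(y))/I(12, 81) = √((34 - 38) + (-16 + 2*100))/(-60) = √(-4 + (-16 + 200))*(-1/60) = √(-4 + 184)*(-1/60) = √180*(-1/60) = (6*√5)*(-1/60) = -√5/10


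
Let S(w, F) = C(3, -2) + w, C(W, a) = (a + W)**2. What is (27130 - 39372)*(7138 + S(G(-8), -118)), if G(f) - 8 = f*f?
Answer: -88277062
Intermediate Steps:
C(W, a) = (W + a)**2
G(f) = 8 + f**2 (G(f) = 8 + f*f = 8 + f**2)
S(w, F) = 1 + w (S(w, F) = (3 - 2)**2 + w = 1**2 + w = 1 + w)
(27130 - 39372)*(7138 + S(G(-8), -118)) = (27130 - 39372)*(7138 + (1 + (8 + (-8)**2))) = -12242*(7138 + (1 + (8 + 64))) = -12242*(7138 + (1 + 72)) = -12242*(7138 + 73) = -12242*7211 = -88277062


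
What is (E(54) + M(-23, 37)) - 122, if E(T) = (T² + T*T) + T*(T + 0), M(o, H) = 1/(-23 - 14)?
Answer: 319161/37 ≈ 8626.0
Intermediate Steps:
M(o, H) = -1/37 (M(o, H) = 1/(-37) = -1/37)
E(T) = 3*T² (E(T) = (T² + T²) + T*T = 2*T² + T² = 3*T²)
(E(54) + M(-23, 37)) - 122 = (3*54² - 1/37) - 122 = (3*2916 - 1/37) - 122 = (8748 - 1/37) - 122 = 323675/37 - 122 = 319161/37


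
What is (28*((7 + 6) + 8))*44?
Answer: 25872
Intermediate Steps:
(28*((7 + 6) + 8))*44 = (28*(13 + 8))*44 = (28*21)*44 = 588*44 = 25872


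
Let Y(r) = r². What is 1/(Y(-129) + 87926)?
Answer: 1/104567 ≈ 9.5632e-6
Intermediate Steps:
1/(Y(-129) + 87926) = 1/((-129)² + 87926) = 1/(16641 + 87926) = 1/104567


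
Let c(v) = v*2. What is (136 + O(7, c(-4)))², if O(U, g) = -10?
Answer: 15876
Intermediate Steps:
c(v) = 2*v
(136 + O(7, c(-4)))² = (136 - 10)² = 126² = 15876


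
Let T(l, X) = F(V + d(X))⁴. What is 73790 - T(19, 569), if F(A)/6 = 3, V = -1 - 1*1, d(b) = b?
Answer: -31186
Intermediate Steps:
V = -2 (V = -1 - 1 = -2)
F(A) = 18 (F(A) = 6*3 = 18)
T(l, X) = 104976 (T(l, X) = 18⁴ = 104976)
73790 - T(19, 569) = 73790 - 1*104976 = 73790 - 104976 = -31186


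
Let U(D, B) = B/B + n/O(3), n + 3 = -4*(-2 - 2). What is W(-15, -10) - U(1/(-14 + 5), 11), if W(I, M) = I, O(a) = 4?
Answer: -77/4 ≈ -19.250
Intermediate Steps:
n = 13 (n = -3 - 4*(-2 - 2) = -3 - 4*(-4) = -3 + 16 = 13)
U(D, B) = 17/4 (U(D, B) = B/B + 13/4 = 1 + 13*(1/4) = 1 + 13/4 = 17/4)
W(-15, -10) - U(1/(-14 + 5), 11) = -15 - 1*17/4 = -15 - 17/4 = -77/4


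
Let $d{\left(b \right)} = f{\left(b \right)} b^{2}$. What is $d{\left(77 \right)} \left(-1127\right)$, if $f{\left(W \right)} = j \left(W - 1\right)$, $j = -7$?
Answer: $3554814956$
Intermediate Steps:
$f{\left(W \right)} = 7 - 7 W$ ($f{\left(W \right)} = - 7 \left(W - 1\right) = - 7 \left(-1 + W\right) = 7 - 7 W$)
$d{\left(b \right)} = b^{2} \left(7 - 7 b\right)$ ($d{\left(b \right)} = \left(7 - 7 b\right) b^{2} = b^{2} \left(7 - 7 b\right)$)
$d{\left(77 \right)} \left(-1127\right) = 7 \cdot 77^{2} \left(1 - 77\right) \left(-1127\right) = 7 \cdot 5929 \left(1 - 77\right) \left(-1127\right) = 7 \cdot 5929 \left(-76\right) \left(-1127\right) = \left(-3154228\right) \left(-1127\right) = 3554814956$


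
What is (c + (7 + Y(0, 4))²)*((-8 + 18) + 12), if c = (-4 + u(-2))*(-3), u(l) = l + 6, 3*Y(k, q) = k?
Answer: 1078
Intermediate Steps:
Y(k, q) = k/3
u(l) = 6 + l
c = 0 (c = (-4 + (6 - 2))*(-3) = (-4 + 4)*(-3) = 0*(-3) = 0)
(c + (7 + Y(0, 4))²)*((-8 + 18) + 12) = (0 + (7 + (⅓)*0)²)*((-8 + 18) + 12) = (0 + (7 + 0)²)*(10 + 12) = (0 + 7²)*22 = (0 + 49)*22 = 49*22 = 1078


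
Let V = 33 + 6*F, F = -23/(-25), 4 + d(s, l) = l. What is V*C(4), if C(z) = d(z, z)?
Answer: 0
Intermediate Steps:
d(s, l) = -4 + l
C(z) = -4 + z
F = 23/25 (F = -23*(-1/25) = 23/25 ≈ 0.92000)
V = 963/25 (V = 33 + 6*(23/25) = 33 + 138/25 = 963/25 ≈ 38.520)
V*C(4) = 963*(-4 + 4)/25 = (963/25)*0 = 0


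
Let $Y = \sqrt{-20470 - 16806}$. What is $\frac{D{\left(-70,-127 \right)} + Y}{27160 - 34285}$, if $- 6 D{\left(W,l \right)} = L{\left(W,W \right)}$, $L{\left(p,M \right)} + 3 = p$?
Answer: $- \frac{73}{42750} - \frac{2 i \sqrt{9319}}{7125} \approx -0.0017076 - 0.027098 i$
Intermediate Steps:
$L{\left(p,M \right)} = -3 + p$
$Y = 2 i \sqrt{9319}$ ($Y = \sqrt{-37276} = 2 i \sqrt{9319} \approx 193.07 i$)
$D{\left(W,l \right)} = \frac{1}{2} - \frac{W}{6}$ ($D{\left(W,l \right)} = - \frac{-3 + W}{6} = \frac{1}{2} - \frac{W}{6}$)
$\frac{D{\left(-70,-127 \right)} + Y}{27160 - 34285} = \frac{\left(\frac{1}{2} - - \frac{35}{3}\right) + 2 i \sqrt{9319}}{27160 - 34285} = \frac{\left(\frac{1}{2} + \frac{35}{3}\right) + 2 i \sqrt{9319}}{-7125} = \left(\frac{73}{6} + 2 i \sqrt{9319}\right) \left(- \frac{1}{7125}\right) = - \frac{73}{42750} - \frac{2 i \sqrt{9319}}{7125}$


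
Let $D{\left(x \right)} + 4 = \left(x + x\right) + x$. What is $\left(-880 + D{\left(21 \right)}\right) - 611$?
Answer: $-1432$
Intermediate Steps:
$D{\left(x \right)} = -4 + 3 x$ ($D{\left(x \right)} = -4 + \left(\left(x + x\right) + x\right) = -4 + \left(2 x + x\right) = -4 + 3 x$)
$\left(-880 + D{\left(21 \right)}\right) - 611 = \left(-880 + \left(-4 + 3 \cdot 21\right)\right) - 611 = \left(-880 + \left(-4 + 63\right)\right) - 611 = \left(-880 + 59\right) - 611 = -821 - 611 = -1432$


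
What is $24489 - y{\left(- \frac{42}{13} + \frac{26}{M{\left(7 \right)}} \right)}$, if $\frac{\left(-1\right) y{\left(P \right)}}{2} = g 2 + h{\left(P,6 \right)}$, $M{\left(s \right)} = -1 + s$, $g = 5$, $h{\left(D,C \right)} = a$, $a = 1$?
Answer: $24511$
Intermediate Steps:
$h{\left(D,C \right)} = 1$
$y{\left(P \right)} = -22$ ($y{\left(P \right)} = - 2 \left(5 \cdot 2 + 1\right) = - 2 \left(10 + 1\right) = \left(-2\right) 11 = -22$)
$24489 - y{\left(- \frac{42}{13} + \frac{26}{M{\left(7 \right)}} \right)} = 24489 - -22 = 24489 + 22 = 24511$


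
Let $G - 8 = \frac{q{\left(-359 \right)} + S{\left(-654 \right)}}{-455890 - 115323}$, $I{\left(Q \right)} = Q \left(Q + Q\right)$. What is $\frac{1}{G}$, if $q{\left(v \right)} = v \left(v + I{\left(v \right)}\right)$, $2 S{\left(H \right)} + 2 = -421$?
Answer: $\frac{1142426}{193955185} \approx 0.0058902$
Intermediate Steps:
$S{\left(H \right)} = - \frac{423}{2}$ ($S{\left(H \right)} = -1 + \frac{1}{2} \left(-421\right) = -1 - \frac{421}{2} = - \frac{423}{2}$)
$I{\left(Q \right)} = 2 Q^{2}$ ($I{\left(Q \right)} = Q 2 Q = 2 Q^{2}$)
$q{\left(v \right)} = v \left(v + 2 v^{2}\right)$
$G = \frac{193955185}{1142426}$ ($G = 8 + \frac{\left(-359\right)^{2} \left(1 + 2 \left(-359\right)\right) - \frac{423}{2}}{-455890 - 115323} = 8 + \frac{128881 \left(1 - 718\right) - \frac{423}{2}}{-571213} = 8 + \left(128881 \left(-717\right) - \frac{423}{2}\right) \left(- \frac{1}{571213}\right) = 8 + \left(-92407677 - \frac{423}{2}\right) \left(- \frac{1}{571213}\right) = 8 - - \frac{184815777}{1142426} = 8 + \frac{184815777}{1142426} = \frac{193955185}{1142426} \approx 169.77$)
$\frac{1}{G} = \frac{1}{\frac{193955185}{1142426}} = \frac{1142426}{193955185}$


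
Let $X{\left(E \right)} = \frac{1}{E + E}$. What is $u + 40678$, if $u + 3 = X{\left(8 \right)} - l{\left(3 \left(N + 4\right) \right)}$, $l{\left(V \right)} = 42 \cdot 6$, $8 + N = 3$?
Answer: $\frac{646769}{16} \approx 40423.0$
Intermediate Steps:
$N = -5$ ($N = -8 + 3 = -5$)
$l{\left(V \right)} = 252$
$X{\left(E \right)} = \frac{1}{2 E}$
$u = - \frac{4079}{16}$ ($u = -3 + \left(\frac{1}{2 \cdot 8} - 252\right) = -3 + \left(\frac{1}{2} \cdot \frac{1}{8} - 252\right) = -3 + \left(\frac{1}{16} - 252\right) = -3 - \frac{4031}{16} = - \frac{4079}{16} \approx -254.94$)
$u + 40678 = - \frac{4079}{16} + 40678 = \frac{646769}{16}$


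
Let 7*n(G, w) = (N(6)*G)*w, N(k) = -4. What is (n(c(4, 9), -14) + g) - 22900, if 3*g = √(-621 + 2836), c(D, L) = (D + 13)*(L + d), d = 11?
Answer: -20180 + √2215/3 ≈ -20164.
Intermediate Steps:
c(D, L) = (11 + L)*(13 + D) (c(D, L) = (D + 13)*(L + 11) = (13 + D)*(11 + L) = (11 + L)*(13 + D))
n(G, w) = -4*G*w/7 (n(G, w) = ((-4*G)*w)/7 = (-4*G*w)/7 = -4*G*w/7)
g = √2215/3 (g = √(-621 + 2836)/3 = √2215/3 ≈ 15.688)
(n(c(4, 9), -14) + g) - 22900 = (-4/7*(143 + 11*4 + 13*9 + 4*9)*(-14) + √2215/3) - 22900 = (-4/7*(143 + 44 + 117 + 36)*(-14) + √2215/3) - 22900 = (-4/7*340*(-14) + √2215/3) - 22900 = (2720 + √2215/3) - 22900 = -20180 + √2215/3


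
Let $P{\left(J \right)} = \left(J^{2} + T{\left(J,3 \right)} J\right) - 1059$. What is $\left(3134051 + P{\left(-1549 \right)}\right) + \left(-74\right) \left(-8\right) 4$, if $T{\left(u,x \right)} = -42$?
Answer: $5599819$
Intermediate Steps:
$P{\left(J \right)} = -1059 + J^{2} - 42 J$ ($P{\left(J \right)} = \left(J^{2} - 42 J\right) - 1059 = -1059 + J^{2} - 42 J$)
$\left(3134051 + P{\left(-1549 \right)}\right) + \left(-74\right) \left(-8\right) 4 = \left(3134051 - \left(-63999 - 2399401\right)\right) + \left(-74\right) \left(-8\right) 4 = \left(3134051 + \left(-1059 + 2399401 + 65058\right)\right) + 592 \cdot 4 = \left(3134051 + 2463400\right) + 2368 = 5597451 + 2368 = 5599819$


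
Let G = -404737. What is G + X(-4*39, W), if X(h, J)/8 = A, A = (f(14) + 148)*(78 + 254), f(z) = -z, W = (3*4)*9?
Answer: -48833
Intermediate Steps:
W = 108 (W = 12*9 = 108)
A = 44488 (A = (-1*14 + 148)*(78 + 254) = (-14 + 148)*332 = 134*332 = 44488)
X(h, J) = 355904 (X(h, J) = 8*44488 = 355904)
G + X(-4*39, W) = -404737 + 355904 = -48833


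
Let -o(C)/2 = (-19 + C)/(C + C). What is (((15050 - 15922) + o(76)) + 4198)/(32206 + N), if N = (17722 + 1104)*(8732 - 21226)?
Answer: -13301/940719352 ≈ -1.4139e-5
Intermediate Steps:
o(C) = -(-19 + C)/C (o(C) = -2*(-19 + C)/(C + C) = -2*(-19 + C)/(2*C) = -2*(-19 + C)*1/(2*C) = -(-19 + C)/C)
N = -235212044 (N = 18826*(-12494) = -235212044)
(((15050 - 15922) + o(76)) + 4198)/(32206 + N) = (((15050 - 15922) + (19 - 1*76)/76) + 4198)/(32206 - 235212044) = ((-872 + (19 - 76)/76) + 4198)/(-235179838) = ((-872 + (1/76)*(-57)) + 4198)*(-1/235179838) = ((-872 - 3/4) + 4198)*(-1/235179838) = (-3491/4 + 4198)*(-1/235179838) = (13301/4)*(-1/235179838) = -13301/940719352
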